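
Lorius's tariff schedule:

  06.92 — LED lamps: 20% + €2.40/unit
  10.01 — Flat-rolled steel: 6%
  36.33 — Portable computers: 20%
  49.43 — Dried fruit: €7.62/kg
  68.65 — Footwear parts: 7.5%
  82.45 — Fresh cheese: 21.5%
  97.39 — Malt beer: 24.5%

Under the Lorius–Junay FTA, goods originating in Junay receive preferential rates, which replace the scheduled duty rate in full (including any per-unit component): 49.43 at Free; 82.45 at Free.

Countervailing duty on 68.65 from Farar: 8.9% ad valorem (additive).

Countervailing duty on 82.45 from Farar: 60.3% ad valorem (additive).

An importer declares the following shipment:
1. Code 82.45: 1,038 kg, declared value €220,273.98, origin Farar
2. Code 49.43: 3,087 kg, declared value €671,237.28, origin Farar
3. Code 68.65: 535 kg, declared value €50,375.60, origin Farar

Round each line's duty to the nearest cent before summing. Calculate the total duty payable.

€211,968.66

Line 1 (82.45, Farar, 1,038 kg, €220,273.98):
Base rate for 82.45 is 21.5%.
82.45 has an FTA preferential rate, but origin Farar is not Junay; base rate stands.
Additional duty on 82.45 from Farar: +60.3%. Applied ad valorem rate: 21.5% + 60.3% = 81.8%.
Duty = €220,273.98 × 81.8% = €180,184.12.
Line 2 (49.43, Farar, 3,087 kg, €671,237.28):
Base rate for 49.43 is €7.62/kg.
49.43 has an FTA preferential rate, but origin Farar is not Junay; base rate stands.
Duty = 3,087 × €7.62 = €23,522.94.
Line 3 (68.65, Farar, 535 kg, €50,375.60):
Base rate for 68.65 is 7.5%.
Additional duty on 68.65 from Farar: +8.9%. Applied ad valorem rate: 7.5% + 8.9% = 16.4%.
Duty = €50,375.60 × 16.4% = €8,261.60.
Total = €180,184.12 + €23,522.94 + €8,261.60 = €211,968.66.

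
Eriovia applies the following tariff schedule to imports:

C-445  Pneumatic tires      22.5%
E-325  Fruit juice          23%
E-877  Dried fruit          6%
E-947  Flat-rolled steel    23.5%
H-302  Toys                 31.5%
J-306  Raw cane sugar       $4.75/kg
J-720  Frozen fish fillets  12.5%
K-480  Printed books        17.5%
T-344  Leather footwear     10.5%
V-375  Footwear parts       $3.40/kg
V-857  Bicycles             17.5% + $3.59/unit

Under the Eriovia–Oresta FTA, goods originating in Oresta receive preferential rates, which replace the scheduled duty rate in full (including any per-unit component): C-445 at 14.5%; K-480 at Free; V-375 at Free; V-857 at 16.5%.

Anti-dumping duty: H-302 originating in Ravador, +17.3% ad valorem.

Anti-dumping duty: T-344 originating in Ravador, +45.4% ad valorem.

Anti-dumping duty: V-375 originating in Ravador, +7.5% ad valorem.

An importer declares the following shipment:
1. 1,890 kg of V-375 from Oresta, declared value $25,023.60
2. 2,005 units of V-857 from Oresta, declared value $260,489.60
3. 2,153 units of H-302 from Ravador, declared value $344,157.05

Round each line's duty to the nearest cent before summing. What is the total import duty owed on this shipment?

Line 1 (V-375, Oresta, 1,890 kg, $25,023.60):
Base rate for V-375 is $3.40/kg.
Origin Oresta qualifies under the Eriovia–Oresta agreement and V-375 is covered: preferential rate Free applies instead.
The additional-duty order on V-375 targets Ravador, not Oresta; it does not apply.
Duty = $25,023.60 × 0% = $0.00.
Line 2 (V-857, Oresta, 2,005 units, $260,489.60):
Base rate for V-857 is 17.5% + $3.59/unit.
Origin Oresta qualifies under the Eriovia–Oresta agreement and V-857 is covered: preferential rate 16.5% applies instead.
Duty = $260,489.60 × 16.5% = $42,980.78.
Line 3 (H-302, Ravador, 2,153 units, $344,157.05):
Base rate for H-302 is 31.5%.
Additional duty on H-302 from Ravador: +17.3%. Applied ad valorem rate: 31.5% + 17.3% = 48.8%.
Duty = $344,157.05 × 48.8% = $167,948.64.
Total = $0.00 + $42,980.78 + $167,948.64 = $210,929.42.

$210,929.42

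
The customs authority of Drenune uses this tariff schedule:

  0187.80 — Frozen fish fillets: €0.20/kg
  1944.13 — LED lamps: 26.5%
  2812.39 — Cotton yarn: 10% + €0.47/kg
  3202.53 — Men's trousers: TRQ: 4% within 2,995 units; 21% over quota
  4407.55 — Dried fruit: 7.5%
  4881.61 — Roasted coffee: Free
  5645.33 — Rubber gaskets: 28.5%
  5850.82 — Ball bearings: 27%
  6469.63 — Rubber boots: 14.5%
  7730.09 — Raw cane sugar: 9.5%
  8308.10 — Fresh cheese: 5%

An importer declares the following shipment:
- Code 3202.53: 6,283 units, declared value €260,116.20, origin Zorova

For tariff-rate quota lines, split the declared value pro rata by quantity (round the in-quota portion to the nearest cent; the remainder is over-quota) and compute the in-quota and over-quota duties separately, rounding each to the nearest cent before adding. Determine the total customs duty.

€33,545.59

Line 1 (3202.53, Zorova, 6,283 units, €260,116.20):
Code 3202.53 is under a tariff-rate quota (threshold 2,995 units). In-quota: 2,995 units at 4%; over-quota: 3,288 units at 21%.
Pro-rata value split: in-quota = €260,116.20 × 2,995/6,283 = €123,993.00; over-quota = €260,116.20 − €123,993.00 = €136,123.20.
In-quota duty = €123,993.00 × 4% = €4,959.72. Over-quota duty = €136,123.20 × 21% = €28,585.87.
Line duty = €4,959.72 + €28,585.87 = €33,545.59.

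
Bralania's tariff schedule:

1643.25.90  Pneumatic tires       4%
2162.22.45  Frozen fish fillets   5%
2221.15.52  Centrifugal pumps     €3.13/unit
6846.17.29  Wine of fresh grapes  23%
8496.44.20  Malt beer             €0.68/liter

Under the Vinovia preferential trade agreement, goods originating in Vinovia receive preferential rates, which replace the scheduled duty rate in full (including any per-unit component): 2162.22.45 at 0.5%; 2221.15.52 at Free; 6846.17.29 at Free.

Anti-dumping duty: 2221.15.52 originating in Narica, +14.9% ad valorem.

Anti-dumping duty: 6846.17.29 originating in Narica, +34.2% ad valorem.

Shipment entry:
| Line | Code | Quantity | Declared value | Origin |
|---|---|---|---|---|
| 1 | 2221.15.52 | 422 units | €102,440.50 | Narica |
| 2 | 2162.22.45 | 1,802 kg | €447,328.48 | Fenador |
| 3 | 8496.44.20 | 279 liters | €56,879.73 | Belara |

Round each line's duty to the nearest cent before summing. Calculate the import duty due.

€39,140.63

Line 1 (2221.15.52, Narica, 422 units, €102,440.50):
Base rate for 2221.15.52 is €3.13/unit.
2221.15.52 has an FTA preferential rate, but origin Narica is not Vinovia; base rate stands.
Additional duty on 2221.15.52 from Narica: +14.9% ad valorem. Applied ad valorem rate = 14.9%.
Duty = €102,440.50 × 14.9% + 422 × €3.13 = €16,584.49.
Line 2 (2162.22.45, Fenador, 1,802 kg, €447,328.48):
Base rate for 2162.22.45 is 5%.
2162.22.45 has an FTA preferential rate, but origin Fenador is not Vinovia; base rate stands.
Duty = €447,328.48 × 5% = €22,366.42.
Line 3 (8496.44.20, Belara, 279 liters, €56,879.73):
Base rate for 8496.44.20 is €0.68/liter.
Duty = 279 × €0.68 = €189.72.
Total = €16,584.49 + €22,366.42 + €189.72 = €39,140.63.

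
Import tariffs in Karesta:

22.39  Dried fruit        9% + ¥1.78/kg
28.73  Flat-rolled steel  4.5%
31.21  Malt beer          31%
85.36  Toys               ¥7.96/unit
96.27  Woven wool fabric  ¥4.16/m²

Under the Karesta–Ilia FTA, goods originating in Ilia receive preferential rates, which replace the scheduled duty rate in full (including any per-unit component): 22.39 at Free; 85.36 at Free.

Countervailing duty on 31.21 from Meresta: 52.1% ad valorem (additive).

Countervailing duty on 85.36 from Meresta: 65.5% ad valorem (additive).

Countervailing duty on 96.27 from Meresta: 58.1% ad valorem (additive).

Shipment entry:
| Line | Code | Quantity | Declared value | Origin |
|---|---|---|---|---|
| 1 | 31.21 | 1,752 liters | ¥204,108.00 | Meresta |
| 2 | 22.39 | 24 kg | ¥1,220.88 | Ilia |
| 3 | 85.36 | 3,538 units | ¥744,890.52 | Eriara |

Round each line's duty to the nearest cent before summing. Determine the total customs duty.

Line 1 (31.21, Meresta, 1,752 liters, ¥204,108.00):
Base rate for 31.21 is 31%.
Additional duty on 31.21 from Meresta: +52.1%. Applied ad valorem rate: 31% + 52.1% = 83.1%.
Duty = ¥204,108.00 × 83.1% = ¥169,613.75.
Line 2 (22.39, Ilia, 24 kg, ¥1,220.88):
Base rate for 22.39 is 9% + ¥1.78/kg.
Origin Ilia qualifies under the Karesta–Ilia agreement and 22.39 is covered: preferential rate Free applies instead.
Duty = ¥1,220.88 × 0% = ¥0.00.
Line 3 (85.36, Eriara, 3,538 units, ¥744,890.52):
Base rate for 85.36 is ¥7.96/unit.
85.36 has an FTA preferential rate, but origin Eriara is not Ilia; base rate stands.
The additional-duty order on 85.36 targets Meresta, not Eriara; it does not apply.
Duty = 3,538 × ¥7.96 = ¥28,162.48.
Total = ¥169,613.75 + ¥0.00 + ¥28,162.48 = ¥197,776.23.

¥197,776.23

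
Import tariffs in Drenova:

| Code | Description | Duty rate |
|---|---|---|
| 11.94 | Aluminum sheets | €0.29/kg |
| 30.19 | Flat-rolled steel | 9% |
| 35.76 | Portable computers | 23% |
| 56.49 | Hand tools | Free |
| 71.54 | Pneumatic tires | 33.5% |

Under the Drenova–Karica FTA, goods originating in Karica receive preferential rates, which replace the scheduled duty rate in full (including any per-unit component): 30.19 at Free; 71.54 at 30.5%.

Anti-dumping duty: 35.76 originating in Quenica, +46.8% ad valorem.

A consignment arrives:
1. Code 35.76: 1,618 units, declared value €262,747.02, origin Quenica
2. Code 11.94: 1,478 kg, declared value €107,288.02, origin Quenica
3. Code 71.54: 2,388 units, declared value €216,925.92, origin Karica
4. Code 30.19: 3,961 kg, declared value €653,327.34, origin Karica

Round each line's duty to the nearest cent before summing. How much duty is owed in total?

€249,988.45

Line 1 (35.76, Quenica, 1,618 units, €262,747.02):
Base rate for 35.76 is 23%.
Additional duty on 35.76 from Quenica: +46.8%. Applied ad valorem rate: 23% + 46.8% = 69.8%.
Duty = €262,747.02 × 69.8% = €183,397.42.
Line 2 (11.94, Quenica, 1,478 kg, €107,288.02):
Base rate for 11.94 is €0.29/kg.
Duty = 1,478 × €0.29 = €428.62.
Line 3 (71.54, Karica, 2,388 units, €216,925.92):
Base rate for 71.54 is 33.5%.
Origin Karica qualifies under the Drenova–Karica agreement and 71.54 is covered: preferential rate 30.5% applies instead.
Duty = €216,925.92 × 30.5% = €66,162.41.
Line 4 (30.19, Karica, 3,961 kg, €653,327.34):
Base rate for 30.19 is 9%.
Origin Karica qualifies under the Drenova–Karica agreement and 30.19 is covered: preferential rate Free applies instead.
Duty = €653,327.34 × 0% = €0.00.
Total = €183,397.42 + €428.62 + €66,162.41 + €0.00 = €249,988.45.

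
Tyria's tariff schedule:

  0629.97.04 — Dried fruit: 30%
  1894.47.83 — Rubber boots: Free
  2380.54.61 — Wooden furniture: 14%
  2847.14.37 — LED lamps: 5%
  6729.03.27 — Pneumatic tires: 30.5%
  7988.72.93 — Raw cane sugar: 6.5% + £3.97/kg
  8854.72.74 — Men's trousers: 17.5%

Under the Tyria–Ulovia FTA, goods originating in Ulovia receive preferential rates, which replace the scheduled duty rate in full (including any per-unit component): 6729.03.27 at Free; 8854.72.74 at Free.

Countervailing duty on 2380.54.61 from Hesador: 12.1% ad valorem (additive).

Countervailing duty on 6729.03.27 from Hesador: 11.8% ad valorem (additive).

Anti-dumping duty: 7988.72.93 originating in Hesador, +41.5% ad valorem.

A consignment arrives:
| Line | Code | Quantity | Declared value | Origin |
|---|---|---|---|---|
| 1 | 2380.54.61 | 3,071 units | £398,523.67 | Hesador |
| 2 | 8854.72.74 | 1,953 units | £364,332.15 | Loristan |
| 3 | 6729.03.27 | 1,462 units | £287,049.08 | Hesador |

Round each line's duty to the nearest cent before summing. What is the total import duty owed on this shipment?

£289,194.57

Line 1 (2380.54.61, Hesador, 3,071 units, £398,523.67):
Base rate for 2380.54.61 is 14%.
Additional duty on 2380.54.61 from Hesador: +12.1%. Applied ad valorem rate: 14% + 12.1% = 26.1%.
Duty = £398,523.67 × 26.1% = £104,014.68.
Line 2 (8854.72.74, Loristan, 1,953 units, £364,332.15):
Base rate for 8854.72.74 is 17.5%.
8854.72.74 has an FTA preferential rate, but origin Loristan is not Ulovia; base rate stands.
Duty = £364,332.15 × 17.5% = £63,758.13.
Line 3 (6729.03.27, Hesador, 1,462 units, £287,049.08):
Base rate for 6729.03.27 is 30.5%.
6729.03.27 has an FTA preferential rate, but origin Hesador is not Ulovia; base rate stands.
Additional duty on 6729.03.27 from Hesador: +11.8%. Applied ad valorem rate: 30.5% + 11.8% = 42.3%.
Duty = £287,049.08 × 42.3% = £121,421.76.
Total = £104,014.68 + £63,758.13 + £121,421.76 = £289,194.57.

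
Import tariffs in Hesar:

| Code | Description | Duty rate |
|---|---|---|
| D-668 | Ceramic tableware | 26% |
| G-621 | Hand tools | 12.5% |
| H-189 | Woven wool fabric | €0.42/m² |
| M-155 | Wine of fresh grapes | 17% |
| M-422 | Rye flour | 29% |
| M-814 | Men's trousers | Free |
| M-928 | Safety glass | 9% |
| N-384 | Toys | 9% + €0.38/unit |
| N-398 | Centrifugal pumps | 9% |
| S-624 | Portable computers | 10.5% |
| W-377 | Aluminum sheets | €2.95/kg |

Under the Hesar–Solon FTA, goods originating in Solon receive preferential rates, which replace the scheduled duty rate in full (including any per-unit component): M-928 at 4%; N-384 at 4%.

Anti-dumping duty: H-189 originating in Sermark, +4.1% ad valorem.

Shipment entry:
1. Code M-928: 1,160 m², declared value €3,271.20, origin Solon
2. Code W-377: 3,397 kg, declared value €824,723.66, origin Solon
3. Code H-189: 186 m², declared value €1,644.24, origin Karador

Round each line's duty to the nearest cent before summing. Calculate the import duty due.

Line 1 (M-928, Solon, 1,160 m², €3,271.20):
Base rate for M-928 is 9%.
Origin Solon qualifies under the Hesar–Solon agreement and M-928 is covered: preferential rate 4% applies instead.
Duty = €3,271.20 × 4% = €130.85.
Line 2 (W-377, Solon, 3,397 kg, €824,723.66):
Base rate for W-377 is €2.95/kg.
Origin Solon is the FTA partner but W-377 is not on the preference list; base rate stands.
Duty = 3,397 × €2.95 = €10,021.15.
Line 3 (H-189, Karador, 186 m², €1,644.24):
Base rate for H-189 is €0.42/m².
The additional-duty order on H-189 targets Sermark, not Karador; it does not apply.
Duty = 186 × €0.42 = €78.12.
Total = €130.85 + €10,021.15 + €78.12 = €10,230.12.

€10,230.12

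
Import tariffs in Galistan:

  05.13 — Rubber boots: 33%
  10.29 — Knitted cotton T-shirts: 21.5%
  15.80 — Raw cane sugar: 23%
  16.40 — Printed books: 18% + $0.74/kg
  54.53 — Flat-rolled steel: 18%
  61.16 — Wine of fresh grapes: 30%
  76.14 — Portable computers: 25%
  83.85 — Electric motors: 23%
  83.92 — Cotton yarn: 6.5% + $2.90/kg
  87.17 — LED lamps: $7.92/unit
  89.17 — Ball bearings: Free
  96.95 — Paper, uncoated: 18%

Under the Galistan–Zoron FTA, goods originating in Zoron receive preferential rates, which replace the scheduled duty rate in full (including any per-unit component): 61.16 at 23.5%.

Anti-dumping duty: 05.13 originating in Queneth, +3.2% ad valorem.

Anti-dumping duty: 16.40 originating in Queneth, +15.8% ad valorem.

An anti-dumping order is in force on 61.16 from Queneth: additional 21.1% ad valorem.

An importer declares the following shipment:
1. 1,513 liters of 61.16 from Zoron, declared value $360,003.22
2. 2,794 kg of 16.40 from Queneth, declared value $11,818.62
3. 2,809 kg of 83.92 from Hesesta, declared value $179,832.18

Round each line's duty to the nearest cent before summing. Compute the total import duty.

Line 1 (61.16, Zoron, 1,513 liters, $360,003.22):
Base rate for 61.16 is 30%.
Origin Zoron qualifies under the Galistan–Zoron agreement and 61.16 is covered: preferential rate 23.5% applies instead.
The additional-duty order on 61.16 targets Queneth, not Zoron; it does not apply.
Duty = $360,003.22 × 23.5% = $84,600.76.
Line 2 (16.40, Queneth, 2,794 kg, $11,818.62):
Base rate for 16.40 is 18% + $0.74/kg.
Additional duty on 16.40 from Queneth: +15.8%. Applied ad valorem rate: 18% + 15.8% = 33.8%.
Duty = $11,818.62 × 33.8% + 2,794 × $0.74 = $6,062.25.
Line 3 (83.92, Hesesta, 2,809 kg, $179,832.18):
Base rate for 83.92 is 6.5% + $2.90/kg.
Duty = $179,832.18 × 6.5% + 2,809 × $2.90 = $19,835.19.
Total = $84,600.76 + $6,062.25 + $19,835.19 = $110,498.20.

$110,498.20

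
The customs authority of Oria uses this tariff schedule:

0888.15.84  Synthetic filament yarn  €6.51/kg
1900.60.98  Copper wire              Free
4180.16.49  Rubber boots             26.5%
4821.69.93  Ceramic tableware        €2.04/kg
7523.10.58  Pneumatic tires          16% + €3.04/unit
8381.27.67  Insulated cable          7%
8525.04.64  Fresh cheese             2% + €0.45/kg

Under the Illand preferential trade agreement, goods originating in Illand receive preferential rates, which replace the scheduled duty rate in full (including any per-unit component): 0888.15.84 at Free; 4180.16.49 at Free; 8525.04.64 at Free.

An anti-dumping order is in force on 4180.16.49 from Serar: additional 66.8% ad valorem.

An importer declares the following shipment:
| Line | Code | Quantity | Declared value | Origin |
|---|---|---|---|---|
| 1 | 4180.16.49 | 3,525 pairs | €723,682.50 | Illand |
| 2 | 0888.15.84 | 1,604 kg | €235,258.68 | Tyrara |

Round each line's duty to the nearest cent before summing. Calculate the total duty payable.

Line 1 (4180.16.49, Illand, 3,525 pairs, €723,682.50):
Base rate for 4180.16.49 is 26.5%.
Origin Illand qualifies under the Oria–Illand agreement and 4180.16.49 is covered: preferential rate Free applies instead.
The additional-duty order on 4180.16.49 targets Serar, not Illand; it does not apply.
Duty = €723,682.50 × 0% = €0.00.
Line 2 (0888.15.84, Tyrara, 1,604 kg, €235,258.68):
Base rate for 0888.15.84 is €6.51/kg.
0888.15.84 has an FTA preferential rate, but origin Tyrara is not Illand; base rate stands.
Duty = 1,604 × €6.51 = €10,442.04.
Total = €0.00 + €10,442.04 = €10,442.04.

€10,442.04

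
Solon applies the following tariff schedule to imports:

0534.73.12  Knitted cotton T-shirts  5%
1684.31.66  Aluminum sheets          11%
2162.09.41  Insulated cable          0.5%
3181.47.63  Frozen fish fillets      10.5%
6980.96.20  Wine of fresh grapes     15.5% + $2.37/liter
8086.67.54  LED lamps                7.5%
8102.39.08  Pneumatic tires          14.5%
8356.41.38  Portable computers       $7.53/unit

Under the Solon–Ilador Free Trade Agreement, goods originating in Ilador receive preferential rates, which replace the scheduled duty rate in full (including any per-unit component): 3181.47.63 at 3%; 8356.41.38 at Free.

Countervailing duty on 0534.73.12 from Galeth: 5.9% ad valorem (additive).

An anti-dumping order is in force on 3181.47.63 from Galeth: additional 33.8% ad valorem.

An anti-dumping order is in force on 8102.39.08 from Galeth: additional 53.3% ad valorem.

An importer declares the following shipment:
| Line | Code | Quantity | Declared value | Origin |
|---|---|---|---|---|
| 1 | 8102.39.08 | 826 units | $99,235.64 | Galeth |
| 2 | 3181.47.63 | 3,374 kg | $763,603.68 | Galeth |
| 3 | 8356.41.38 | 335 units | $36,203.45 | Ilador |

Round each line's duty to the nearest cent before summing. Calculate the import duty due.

$405,558.19

Line 1 (8102.39.08, Galeth, 826 units, $99,235.64):
Base rate for 8102.39.08 is 14.5%.
Additional duty on 8102.39.08 from Galeth: +53.3%. Applied ad valorem rate: 14.5% + 53.3% = 67.8%.
Duty = $99,235.64 × 67.8% = $67,281.76.
Line 2 (3181.47.63, Galeth, 3,374 kg, $763,603.68):
Base rate for 3181.47.63 is 10.5%.
3181.47.63 has an FTA preferential rate, but origin Galeth is not Ilador; base rate stands.
Additional duty on 3181.47.63 from Galeth: +33.8%. Applied ad valorem rate: 10.5% + 33.8% = 44.3%.
Duty = $763,603.68 × 44.3% = $338,276.43.
Line 3 (8356.41.38, Ilador, 335 units, $36,203.45):
Base rate for 8356.41.38 is $7.53/unit.
Origin Ilador qualifies under the Solon–Ilador agreement and 8356.41.38 is covered: preferential rate Free applies instead.
Duty = $36,203.45 × 0% = $0.00.
Total = $67,281.76 + $338,276.43 + $0.00 = $405,558.19.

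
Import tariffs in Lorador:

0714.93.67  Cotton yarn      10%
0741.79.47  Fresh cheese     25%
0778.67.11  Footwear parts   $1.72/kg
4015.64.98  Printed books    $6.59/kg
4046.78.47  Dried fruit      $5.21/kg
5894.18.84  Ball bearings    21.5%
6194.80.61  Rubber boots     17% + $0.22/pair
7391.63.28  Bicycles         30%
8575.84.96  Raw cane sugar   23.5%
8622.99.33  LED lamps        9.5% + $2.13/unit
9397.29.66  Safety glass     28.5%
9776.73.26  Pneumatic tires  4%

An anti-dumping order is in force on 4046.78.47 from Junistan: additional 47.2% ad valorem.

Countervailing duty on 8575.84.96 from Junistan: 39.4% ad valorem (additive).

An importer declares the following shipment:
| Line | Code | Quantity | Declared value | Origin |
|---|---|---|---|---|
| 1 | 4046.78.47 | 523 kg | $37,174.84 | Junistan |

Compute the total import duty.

Line 1 (4046.78.47, Junistan, 523 kg, $37,174.84):
Base rate for 4046.78.47 is $5.21/kg.
Additional duty on 4046.78.47 from Junistan: +47.2% ad valorem. Applied ad valorem rate = 47.2%.
Duty = $37,174.84 × 47.2% + 523 × $5.21 = $20,271.35.

$20,271.35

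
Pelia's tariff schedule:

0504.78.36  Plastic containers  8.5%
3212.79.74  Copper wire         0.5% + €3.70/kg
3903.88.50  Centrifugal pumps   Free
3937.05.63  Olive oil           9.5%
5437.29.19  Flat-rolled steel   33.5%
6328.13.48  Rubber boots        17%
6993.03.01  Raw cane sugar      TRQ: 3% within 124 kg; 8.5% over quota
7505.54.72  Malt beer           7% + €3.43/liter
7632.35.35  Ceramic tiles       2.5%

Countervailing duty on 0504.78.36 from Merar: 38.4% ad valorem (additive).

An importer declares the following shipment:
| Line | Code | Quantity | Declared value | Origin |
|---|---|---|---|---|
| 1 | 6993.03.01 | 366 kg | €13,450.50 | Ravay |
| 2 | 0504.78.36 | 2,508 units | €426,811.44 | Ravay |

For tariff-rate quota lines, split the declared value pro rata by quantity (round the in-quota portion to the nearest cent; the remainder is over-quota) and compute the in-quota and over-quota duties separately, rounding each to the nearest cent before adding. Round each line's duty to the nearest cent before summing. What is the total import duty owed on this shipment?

€37,171.63

Line 1 (6993.03.01, Ravay, 366 kg, €13,450.50):
Code 6993.03.01 is under a tariff-rate quota (threshold 124 kg). In-quota: 124 kg at 3%; over-quota: 242 kg at 8.5%.
Pro-rata value split: in-quota = €13,450.50 × 124/366 = €4,557.00; over-quota = €13,450.50 − €4,557.00 = €8,893.50.
In-quota duty = €4,557.00 × 3% = €136.71. Over-quota duty = €8,893.50 × 8.5% = €755.95.
Line duty = €136.71 + €755.95 = €892.66.
Line 2 (0504.78.36, Ravay, 2,508 units, €426,811.44):
Base rate for 0504.78.36 is 8.5%.
The additional-duty order on 0504.78.36 targets Merar, not Ravay; it does not apply.
Duty = €426,811.44 × 8.5% = €36,278.97.
Total = €892.66 + €36,278.97 = €37,171.63.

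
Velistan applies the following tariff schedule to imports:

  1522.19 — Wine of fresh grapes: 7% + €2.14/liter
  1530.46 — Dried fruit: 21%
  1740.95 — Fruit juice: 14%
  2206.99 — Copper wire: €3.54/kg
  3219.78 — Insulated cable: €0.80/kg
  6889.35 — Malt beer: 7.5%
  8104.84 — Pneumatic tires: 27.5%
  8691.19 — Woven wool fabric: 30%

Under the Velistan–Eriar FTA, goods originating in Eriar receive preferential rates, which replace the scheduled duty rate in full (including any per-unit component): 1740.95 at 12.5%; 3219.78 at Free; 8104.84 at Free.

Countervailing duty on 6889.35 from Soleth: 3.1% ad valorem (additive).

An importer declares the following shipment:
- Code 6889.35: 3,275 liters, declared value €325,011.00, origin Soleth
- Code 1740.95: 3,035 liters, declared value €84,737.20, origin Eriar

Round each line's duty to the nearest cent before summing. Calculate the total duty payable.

Line 1 (6889.35, Soleth, 3,275 liters, €325,011.00):
Base rate for 6889.35 is 7.5%.
Additional duty on 6889.35 from Soleth: +3.1%. Applied ad valorem rate: 7.5% + 3.1% = 10.6%.
Duty = €325,011.00 × 10.6% = €34,451.17.
Line 2 (1740.95, Eriar, 3,035 liters, €84,737.20):
Base rate for 1740.95 is 14%.
Origin Eriar qualifies under the Velistan–Eriar agreement and 1740.95 is covered: preferential rate 12.5% applies instead.
Duty = €84,737.20 × 12.5% = €10,592.15.
Total = €34,451.17 + €10,592.15 = €45,043.32.

€45,043.32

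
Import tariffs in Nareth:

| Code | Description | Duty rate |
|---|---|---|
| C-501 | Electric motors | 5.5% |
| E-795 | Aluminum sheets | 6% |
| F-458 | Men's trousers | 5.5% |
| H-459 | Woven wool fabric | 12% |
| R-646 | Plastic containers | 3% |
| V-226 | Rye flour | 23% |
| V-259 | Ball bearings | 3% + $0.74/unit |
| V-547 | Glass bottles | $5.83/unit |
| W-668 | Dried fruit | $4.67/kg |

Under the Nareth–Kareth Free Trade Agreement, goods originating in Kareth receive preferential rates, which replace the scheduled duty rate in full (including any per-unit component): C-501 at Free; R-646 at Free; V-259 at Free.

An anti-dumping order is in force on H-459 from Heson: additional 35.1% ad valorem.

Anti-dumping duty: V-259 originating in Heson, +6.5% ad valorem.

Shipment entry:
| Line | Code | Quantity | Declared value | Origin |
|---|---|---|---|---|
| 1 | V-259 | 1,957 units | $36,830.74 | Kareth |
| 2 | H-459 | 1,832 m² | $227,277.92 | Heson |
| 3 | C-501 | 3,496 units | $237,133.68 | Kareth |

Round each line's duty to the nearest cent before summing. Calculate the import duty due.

$107,047.90

Line 1 (V-259, Kareth, 1,957 units, $36,830.74):
Base rate for V-259 is 3% + $0.74/unit.
Origin Kareth qualifies under the Nareth–Kareth agreement and V-259 is covered: preferential rate Free applies instead.
The additional-duty order on V-259 targets Heson, not Kareth; it does not apply.
Duty = $36,830.74 × 0% = $0.00.
Line 2 (H-459, Heson, 1,832 m², $227,277.92):
Base rate for H-459 is 12%.
Additional duty on H-459 from Heson: +35.1%. Applied ad valorem rate: 12% + 35.1% = 47.1%.
Duty = $227,277.92 × 47.1% = $107,047.90.
Line 3 (C-501, Kareth, 3,496 units, $237,133.68):
Base rate for C-501 is 5.5%.
Origin Kareth qualifies under the Nareth–Kareth agreement and C-501 is covered: preferential rate Free applies instead.
Duty = $237,133.68 × 0% = $0.00.
Total = $0.00 + $107,047.90 + $0.00 = $107,047.90.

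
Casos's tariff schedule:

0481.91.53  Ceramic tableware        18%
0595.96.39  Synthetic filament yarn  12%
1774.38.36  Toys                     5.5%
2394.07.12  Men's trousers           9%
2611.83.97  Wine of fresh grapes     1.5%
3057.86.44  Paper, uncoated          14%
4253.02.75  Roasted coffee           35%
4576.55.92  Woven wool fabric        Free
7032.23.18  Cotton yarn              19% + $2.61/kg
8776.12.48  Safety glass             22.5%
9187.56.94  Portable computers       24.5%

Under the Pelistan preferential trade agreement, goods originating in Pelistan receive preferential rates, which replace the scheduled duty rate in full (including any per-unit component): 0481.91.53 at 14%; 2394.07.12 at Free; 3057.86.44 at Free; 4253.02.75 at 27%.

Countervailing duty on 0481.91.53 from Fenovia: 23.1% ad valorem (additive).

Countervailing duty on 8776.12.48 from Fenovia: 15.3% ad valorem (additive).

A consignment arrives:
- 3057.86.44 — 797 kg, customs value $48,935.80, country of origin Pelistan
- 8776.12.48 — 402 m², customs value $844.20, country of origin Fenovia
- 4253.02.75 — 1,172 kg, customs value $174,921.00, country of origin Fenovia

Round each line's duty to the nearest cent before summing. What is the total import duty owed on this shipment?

Line 1 (3057.86.44, Pelistan, 797 kg, $48,935.80):
Base rate for 3057.86.44 is 14%.
Origin Pelistan qualifies under the Casos–Pelistan agreement and 3057.86.44 is covered: preferential rate Free applies instead.
Duty = $48,935.80 × 0% = $0.00.
Line 2 (8776.12.48, Fenovia, 402 m², $844.20):
Base rate for 8776.12.48 is 22.5%.
Additional duty on 8776.12.48 from Fenovia: +15.3%. Applied ad valorem rate: 22.5% + 15.3% = 37.8%.
Duty = $844.20 × 37.8% = $319.11.
Line 3 (4253.02.75, Fenovia, 1,172 kg, $174,921.00):
Base rate for 4253.02.75 is 35%.
4253.02.75 has an FTA preferential rate, but origin Fenovia is not Pelistan; base rate stands.
Duty = $174,921.00 × 35% = $61,222.35.
Total = $0.00 + $319.11 + $61,222.35 = $61,541.46.

$61,541.46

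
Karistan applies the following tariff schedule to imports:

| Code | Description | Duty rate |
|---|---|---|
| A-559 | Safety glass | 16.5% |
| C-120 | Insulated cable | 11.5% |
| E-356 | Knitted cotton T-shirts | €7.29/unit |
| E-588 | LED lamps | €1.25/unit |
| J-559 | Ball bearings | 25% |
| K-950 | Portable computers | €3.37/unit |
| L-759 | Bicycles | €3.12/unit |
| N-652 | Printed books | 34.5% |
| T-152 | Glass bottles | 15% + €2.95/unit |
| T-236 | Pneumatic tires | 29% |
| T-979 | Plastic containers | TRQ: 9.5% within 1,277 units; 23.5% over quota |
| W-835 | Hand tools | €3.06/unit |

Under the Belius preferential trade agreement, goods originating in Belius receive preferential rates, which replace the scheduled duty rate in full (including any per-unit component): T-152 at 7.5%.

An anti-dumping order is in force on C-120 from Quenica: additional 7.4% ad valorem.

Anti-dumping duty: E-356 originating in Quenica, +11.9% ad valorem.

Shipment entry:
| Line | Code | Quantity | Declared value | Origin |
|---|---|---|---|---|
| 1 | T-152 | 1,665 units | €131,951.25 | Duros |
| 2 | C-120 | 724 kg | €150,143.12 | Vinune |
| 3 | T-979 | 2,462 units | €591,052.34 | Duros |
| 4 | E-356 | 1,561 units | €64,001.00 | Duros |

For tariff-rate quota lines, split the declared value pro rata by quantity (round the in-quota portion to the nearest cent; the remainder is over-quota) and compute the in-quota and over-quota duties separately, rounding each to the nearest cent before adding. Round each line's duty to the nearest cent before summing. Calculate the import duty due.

€149,328.17

Line 1 (T-152, Duros, 1,665 units, €131,951.25):
Base rate for T-152 is 15% + €2.95/unit.
T-152 has an FTA preferential rate, but origin Duros is not Belius; base rate stands.
Duty = €131,951.25 × 15% + 1,665 × €2.95 = €24,704.44.
Line 2 (C-120, Vinune, 724 kg, €150,143.12):
Base rate for C-120 is 11.5%.
The additional-duty order on C-120 targets Quenica, not Vinune; it does not apply.
Duty = €150,143.12 × 11.5% = €17,266.46.
Line 3 (T-979, Duros, 2,462 units, €591,052.34):
Code T-979 is under a tariff-rate quota (threshold 1,277 units). In-quota: 1,277 units at 9.5%; over-quota: 1,185 units at 23.5%.
Pro-rata value split: in-quota = €591,052.34 × 1,277/2,462 = €306,569.39; over-quota = €591,052.34 − €306,569.39 = €284,482.95.
In-quota duty = €306,569.39 × 9.5% = €29,124.09. Over-quota duty = €284,482.95 × 23.5% = €66,853.49.
Line duty = €29,124.09 + €66,853.49 = €95,977.58.
Line 4 (E-356, Duros, 1,561 units, €64,001.00):
Base rate for E-356 is €7.29/unit.
The additional-duty order on E-356 targets Quenica, not Duros; it does not apply.
Duty = 1,561 × €7.29 = €11,379.69.
Total = €24,704.44 + €17,266.46 + €95,977.58 + €11,379.69 = €149,328.17.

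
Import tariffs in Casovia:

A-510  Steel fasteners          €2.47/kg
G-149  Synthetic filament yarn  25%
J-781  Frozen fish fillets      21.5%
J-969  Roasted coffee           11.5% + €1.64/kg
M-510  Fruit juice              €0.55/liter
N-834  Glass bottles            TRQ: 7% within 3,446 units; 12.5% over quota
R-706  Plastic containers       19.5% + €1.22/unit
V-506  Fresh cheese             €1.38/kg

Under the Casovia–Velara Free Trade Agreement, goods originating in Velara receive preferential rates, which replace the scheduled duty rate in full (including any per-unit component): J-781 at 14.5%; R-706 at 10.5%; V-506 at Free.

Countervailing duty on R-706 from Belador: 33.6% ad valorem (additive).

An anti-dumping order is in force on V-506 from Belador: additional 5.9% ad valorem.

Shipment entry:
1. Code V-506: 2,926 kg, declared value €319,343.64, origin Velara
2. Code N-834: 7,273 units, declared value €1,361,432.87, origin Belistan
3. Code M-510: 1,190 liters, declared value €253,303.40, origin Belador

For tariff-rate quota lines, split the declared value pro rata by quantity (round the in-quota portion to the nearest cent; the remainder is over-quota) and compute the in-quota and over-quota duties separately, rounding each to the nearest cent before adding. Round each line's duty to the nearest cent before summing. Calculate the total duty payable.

Line 1 (V-506, Velara, 2,926 kg, €319,343.64):
Base rate for V-506 is €1.38/kg.
Origin Velara qualifies under the Casovia–Velara agreement and V-506 is covered: preferential rate Free applies instead.
The additional-duty order on V-506 targets Belador, not Velara; it does not apply.
Duty = €319,343.64 × 0% = €0.00.
Line 2 (N-834, Belistan, 7,273 units, €1,361,432.87):
Code N-834 is under a tariff-rate quota (threshold 3,446 units). In-quota: 3,446 units at 7%; over-quota: 3,827 units at 12.5%.
Pro-rata value split: in-quota = €1,361,432.87 × 3,446/7,273 = €645,056.74; over-quota = €1,361,432.87 − €645,056.74 = €716,376.13.
In-quota duty = €645,056.74 × 7% = €45,153.97. Over-quota duty = €716,376.13 × 12.5% = €89,547.02.
Line duty = €45,153.97 + €89,547.02 = €134,700.99.
Line 3 (M-510, Belador, 1,190 liters, €253,303.40):
Base rate for M-510 is €0.55/liter.
Duty = 1,190 × €0.55 = €654.50.
Total = €0.00 + €134,700.99 + €654.50 = €135,355.49.

€135,355.49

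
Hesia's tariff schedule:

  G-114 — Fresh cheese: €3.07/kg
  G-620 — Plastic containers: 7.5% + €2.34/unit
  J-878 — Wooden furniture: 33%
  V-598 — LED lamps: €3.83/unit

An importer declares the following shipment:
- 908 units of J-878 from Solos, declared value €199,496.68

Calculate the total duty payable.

€65,833.90

Line 1 (J-878, Solos, 908 units, €199,496.68):
Base rate for J-878 is 33%.
Duty = €199,496.68 × 33% = €65,833.90.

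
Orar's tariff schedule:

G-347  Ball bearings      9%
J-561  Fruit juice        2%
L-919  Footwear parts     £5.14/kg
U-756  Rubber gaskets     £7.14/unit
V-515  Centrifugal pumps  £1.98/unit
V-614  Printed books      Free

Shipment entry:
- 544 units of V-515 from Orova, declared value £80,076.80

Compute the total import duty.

Line 1 (V-515, Orova, 544 units, £80,076.80):
Base rate for V-515 is £1.98/unit.
Duty = 544 × £1.98 = £1,077.12.

£1,077.12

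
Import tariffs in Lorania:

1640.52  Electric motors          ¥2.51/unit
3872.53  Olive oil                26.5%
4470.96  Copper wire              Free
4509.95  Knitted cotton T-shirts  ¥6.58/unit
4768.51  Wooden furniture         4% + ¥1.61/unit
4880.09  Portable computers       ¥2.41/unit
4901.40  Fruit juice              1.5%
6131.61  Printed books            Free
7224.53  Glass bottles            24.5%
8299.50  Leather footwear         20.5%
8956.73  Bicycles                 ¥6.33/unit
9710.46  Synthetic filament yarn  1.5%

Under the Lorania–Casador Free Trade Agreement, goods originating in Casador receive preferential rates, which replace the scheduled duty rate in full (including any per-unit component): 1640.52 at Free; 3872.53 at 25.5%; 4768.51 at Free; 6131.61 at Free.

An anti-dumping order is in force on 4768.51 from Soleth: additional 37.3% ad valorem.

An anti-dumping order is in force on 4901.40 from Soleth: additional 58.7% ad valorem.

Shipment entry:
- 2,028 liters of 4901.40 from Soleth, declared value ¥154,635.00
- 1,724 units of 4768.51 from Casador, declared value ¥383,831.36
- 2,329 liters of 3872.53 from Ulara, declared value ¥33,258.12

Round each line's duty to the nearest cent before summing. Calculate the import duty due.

Line 1 (4901.40, Soleth, 2,028 liters, ¥154,635.00):
Base rate for 4901.40 is 1.5%.
Additional duty on 4901.40 from Soleth: +58.7%. Applied ad valorem rate: 1.5% + 58.7% = 60.2%.
Duty = ¥154,635.00 × 60.2% = ¥93,090.27.
Line 2 (4768.51, Casador, 1,724 units, ¥383,831.36):
Base rate for 4768.51 is 4% + ¥1.61/unit.
Origin Casador qualifies under the Lorania–Casador agreement and 4768.51 is covered: preferential rate Free applies instead.
The additional-duty order on 4768.51 targets Soleth, not Casador; it does not apply.
Duty = ¥383,831.36 × 0% = ¥0.00.
Line 3 (3872.53, Ulara, 2,329 liters, ¥33,258.12):
Base rate for 3872.53 is 26.5%.
3872.53 has an FTA preferential rate, but origin Ulara is not Casador; base rate stands.
Duty = ¥33,258.12 × 26.5% = ¥8,813.40.
Total = ¥93,090.27 + ¥0.00 + ¥8,813.40 = ¥101,903.67.

¥101,903.67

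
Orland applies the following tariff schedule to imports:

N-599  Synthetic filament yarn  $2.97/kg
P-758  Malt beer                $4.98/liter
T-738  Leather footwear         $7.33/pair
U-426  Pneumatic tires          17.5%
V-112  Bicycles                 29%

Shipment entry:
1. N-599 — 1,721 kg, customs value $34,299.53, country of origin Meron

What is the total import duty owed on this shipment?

Line 1 (N-599, Meron, 1,721 kg, $34,299.53):
Base rate for N-599 is $2.97/kg.
Duty = 1,721 × $2.97 = $5,111.37.

$5,111.37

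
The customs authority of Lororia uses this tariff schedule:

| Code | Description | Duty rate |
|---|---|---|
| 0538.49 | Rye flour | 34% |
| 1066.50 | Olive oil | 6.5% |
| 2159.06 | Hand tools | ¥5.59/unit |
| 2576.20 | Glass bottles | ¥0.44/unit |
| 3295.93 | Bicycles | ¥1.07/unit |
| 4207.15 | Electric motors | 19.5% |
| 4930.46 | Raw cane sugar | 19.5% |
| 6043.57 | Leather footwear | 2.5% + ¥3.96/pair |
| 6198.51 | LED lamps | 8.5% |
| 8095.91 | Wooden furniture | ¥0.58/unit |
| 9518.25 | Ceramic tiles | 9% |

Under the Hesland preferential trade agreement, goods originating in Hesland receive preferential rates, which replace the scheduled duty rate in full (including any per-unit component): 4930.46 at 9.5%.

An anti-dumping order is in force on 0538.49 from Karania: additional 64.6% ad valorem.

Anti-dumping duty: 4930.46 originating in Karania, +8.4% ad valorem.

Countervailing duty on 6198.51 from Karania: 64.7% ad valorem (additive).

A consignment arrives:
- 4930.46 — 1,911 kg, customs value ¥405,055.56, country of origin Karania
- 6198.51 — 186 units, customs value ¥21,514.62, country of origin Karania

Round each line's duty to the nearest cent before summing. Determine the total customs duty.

Line 1 (4930.46, Karania, 1,911 kg, ¥405,055.56):
Base rate for 4930.46 is 19.5%.
4930.46 has an FTA preferential rate, but origin Karania is not Hesland; base rate stands.
Additional duty on 4930.46 from Karania: +8.4%. Applied ad valorem rate: 19.5% + 8.4% = 27.9%.
Duty = ¥405,055.56 × 27.9% = ¥113,010.50.
Line 2 (6198.51, Karania, 186 units, ¥21,514.62):
Base rate for 6198.51 is 8.5%.
Additional duty on 6198.51 from Karania: +64.7%. Applied ad valorem rate: 8.5% + 64.7% = 73.2%.
Duty = ¥21,514.62 × 73.2% = ¥15,748.70.
Total = ¥113,010.50 + ¥15,748.70 = ¥128,759.20.

¥128,759.20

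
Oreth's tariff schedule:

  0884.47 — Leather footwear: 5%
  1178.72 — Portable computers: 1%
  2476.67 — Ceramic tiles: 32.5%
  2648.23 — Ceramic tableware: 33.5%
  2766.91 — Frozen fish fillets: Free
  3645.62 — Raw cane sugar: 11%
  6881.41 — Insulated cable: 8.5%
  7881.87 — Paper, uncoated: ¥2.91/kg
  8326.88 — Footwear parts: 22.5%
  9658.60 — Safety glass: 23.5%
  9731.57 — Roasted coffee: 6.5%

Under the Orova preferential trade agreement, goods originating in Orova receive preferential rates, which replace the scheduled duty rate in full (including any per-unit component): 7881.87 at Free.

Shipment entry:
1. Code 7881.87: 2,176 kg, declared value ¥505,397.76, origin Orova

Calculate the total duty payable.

Line 1 (7881.87, Orova, 2,176 kg, ¥505,397.76):
Base rate for 7881.87 is ¥2.91/kg.
Origin Orova qualifies under the Oreth–Orova agreement and 7881.87 is covered: preferential rate Free applies instead.
Duty = ¥505,397.76 × 0% = ¥0.00.

¥0.00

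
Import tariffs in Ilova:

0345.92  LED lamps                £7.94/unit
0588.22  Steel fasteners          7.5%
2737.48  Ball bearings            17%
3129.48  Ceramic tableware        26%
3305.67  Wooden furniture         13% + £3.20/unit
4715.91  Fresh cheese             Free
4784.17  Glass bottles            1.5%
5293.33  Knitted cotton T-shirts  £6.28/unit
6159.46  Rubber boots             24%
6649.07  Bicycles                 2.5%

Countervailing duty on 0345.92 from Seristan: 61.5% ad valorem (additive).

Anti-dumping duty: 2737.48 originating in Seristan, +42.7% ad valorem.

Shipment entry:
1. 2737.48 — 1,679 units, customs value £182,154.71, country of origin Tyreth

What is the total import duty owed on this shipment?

Line 1 (2737.48, Tyreth, 1,679 units, £182,154.71):
Base rate for 2737.48 is 17%.
The additional-duty order on 2737.48 targets Seristan, not Tyreth; it does not apply.
Duty = £182,154.71 × 17% = £30,966.30.

£30,966.30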